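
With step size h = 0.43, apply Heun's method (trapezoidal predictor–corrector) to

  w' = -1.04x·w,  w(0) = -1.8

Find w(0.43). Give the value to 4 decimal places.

Heun: k1 = f(x_n, w_n); k2 = f(x_n + h, w_n + h·k1); w_{n+1} = w_n + (h/2)·(k1 + k2).
x=0.000000, w=-1.800000:
  k1 = f(0.000000, -1.800000) = 0.000000
  k2 = f(0.430000, -1.800000) = 0.804960
  w ← -1.800000 + (0.43/2)·(0.000000 + 0.804960) = -1.626934
w(0.43) ≈ -1.6269

-1.6269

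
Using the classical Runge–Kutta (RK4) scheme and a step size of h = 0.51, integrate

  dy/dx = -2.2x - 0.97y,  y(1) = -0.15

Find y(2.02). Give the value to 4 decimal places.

-2.3252

RK4: k1 = f(x_n, y_n); k2 = f(x_n + h/2, y_n + (h/2)·k1); k3 = f(x_n + h/2, y_n + (h/2)·k2); k4 = f(x_n + h, y_n + h·k3); y_{n+1} = y_n + (h/6)·(k1 + 2k2 + 2k3 + k4).
x=1.000000, y=-0.150000:
  k1 = f(1.000000, -0.150000) = -2.054500
  k2 = f(1.255000, -0.673898) = -2.107319
  k3 = f(1.255000, -0.687366) = -2.094255
  k4 = f(1.510000, -1.218070) = -2.140472
  y ← -0.150000 + (0.51/6)·(k1 + 2k2 + 2k3 + k4) = -1.220840
x=1.510000, y=-1.220840:
  k1 = f(1.510000, -1.220840) = -2.137785
  k2 = f(1.765000, -1.765975) = -2.170004
  k3 = f(1.765000, -1.774191) = -2.162035
  k4 = f(2.020000, -2.323478) = -2.190227
  y ← -1.220840 + (0.51/6)·(k1 + 2k2 + 2k3 + k4) = -2.325168
y(2.02) ≈ -2.3252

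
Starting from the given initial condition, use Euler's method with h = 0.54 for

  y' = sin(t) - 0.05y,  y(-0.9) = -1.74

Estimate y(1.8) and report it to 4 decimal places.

-1.1197

Euler: y_{n+1} = y_n + h·f(t_n, y_n).
t=-0.900000, y=-1.740000: f=-0.696327 → y ← -1.740000 + 0.54·(-0.696327) = -2.116017
t=-0.360000, y=-2.116017: f=-0.246473 → y ← -2.116017 + 0.54·(-0.246473) = -2.249112
t=0.180000, y=-2.249112: f=0.291485 → y ← -2.249112 + 0.54·0.291485 = -2.091710
t=0.720000, y=-2.091710: f=0.763970 → y ← -2.091710 + 0.54·0.763970 = -1.679166
t=1.260000, y=-1.679166: f=1.036049 → y ← -1.679166 + 0.54·1.036049 = -1.119700
y(1.8) ≈ -1.1197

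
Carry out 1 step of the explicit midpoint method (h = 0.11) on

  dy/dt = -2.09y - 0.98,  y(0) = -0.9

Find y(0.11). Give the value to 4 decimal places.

-0.8123

Midpoint: k1 = f(t_n, y_n); k2 = f(t_n + h/2, y_n + (h/2)·k1); y_{n+1} = y_n + h·k2.
t=0.000000, y=-0.900000:
  k1 = f(0.000000, -0.900000) = 0.901000
  k2 = f(0.055000, -0.850445) = 0.797430
  y ← -0.900000 + 0.11·0.797430 = -0.812283
y(0.11) ≈ -0.8123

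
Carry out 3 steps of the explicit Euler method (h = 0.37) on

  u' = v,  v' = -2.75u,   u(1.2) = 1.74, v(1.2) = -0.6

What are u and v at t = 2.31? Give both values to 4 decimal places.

-0.8076, -4.5672

Euler on (u,v): u_{n+1} = u_n + h·u', v_{n+1} = v_n + h·v'.
1.200000: (1.740000, -0.600000); f=(-0.600000, -4.785000) → (1.518000, -2.370450)
1.570000: (1.518000, -2.370450); f=(-2.370450, -4.174500) → (0.640934, -3.915015)
1.940000: (0.640934, -3.915015); f=(-3.915015, -1.762567) → (-0.807622, -4.567165)
(u(2.31), v(2.31)) ≈ (-0.8076, -4.5672)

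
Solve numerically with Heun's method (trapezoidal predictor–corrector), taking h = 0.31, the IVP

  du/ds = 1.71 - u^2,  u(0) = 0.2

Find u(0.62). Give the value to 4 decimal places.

0.9404

Heun: k1 = f(s_n, u_n); k2 = f(s_n + h, u_n + h·k1); u_{n+1} = u_n + (h/2)·(k1 + k2).
s=0.000000, u=0.200000:
  k1 = f(0.000000, 0.200000) = 1.670000
  k2 = f(0.310000, 0.717700) = 1.194907
  u ← 0.200000 + (0.31/2)·(1.670000 + 1.194907) = 0.644061
s=0.310000, u=0.644061:
  k1 = f(0.310000, 0.644061) = 1.295186
  k2 = f(0.620000, 1.045568) = 0.616787
  u ← 0.644061 + (0.31/2)·(1.295186 + 0.616787) = 0.940416
u(0.62) ≈ 0.9404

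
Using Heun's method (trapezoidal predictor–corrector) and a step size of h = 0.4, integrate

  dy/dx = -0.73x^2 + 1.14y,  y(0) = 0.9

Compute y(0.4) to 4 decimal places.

1.3806

Heun: k1 = f(x_n, y_n); k2 = f(x_n + h, y_n + h·k1); y_{n+1} = y_n + (h/2)·(k1 + k2).
x=0.000000, y=0.900000:
  k1 = f(0.000000, 0.900000) = 1.026000
  k2 = f(0.400000, 1.310400) = 1.377056
  y ← 0.900000 + (0.4/2)·(1.026000 + 1.377056) = 1.380611
y(0.4) ≈ 1.3806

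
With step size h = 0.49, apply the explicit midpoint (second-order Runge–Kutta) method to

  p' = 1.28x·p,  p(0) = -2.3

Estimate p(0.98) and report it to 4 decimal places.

-4.0646

Midpoint: k1 = f(x_n, p_n); k2 = f(x_n + h/2, p_n + (h/2)·k1); p_{n+1} = p_n + h·k2.
x=0.000000, p=-2.300000:
  k1 = f(0.000000, -2.300000) = 0.000000
  k2 = f(0.245000, -2.300000) = -0.721280
  p ← -2.300000 + 0.49·(-0.721280) = -2.653427
x=0.490000, p=-2.653427:
  k1 = f(0.490000, -2.653427) = -1.664230
  k2 = f(0.735000, -3.061163) = -2.879943
  p ← -2.653427 + 0.49·(-2.879943) = -4.064599
p(0.98) ≈ -4.0646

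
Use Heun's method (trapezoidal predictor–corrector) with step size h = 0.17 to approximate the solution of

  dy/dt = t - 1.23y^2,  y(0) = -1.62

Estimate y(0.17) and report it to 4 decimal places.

-2.3717

Heun: k1 = f(t_n, y_n); k2 = f(t_n + h, y_n + h·k1); y_{n+1} = y_n + (h/2)·(k1 + k2).
t=0.000000, y=-1.620000:
  k1 = f(0.000000, -1.620000) = -3.228012
  k2 = f(0.170000, -2.168762) = -5.615340
  y ← -1.620000 + (0.17/2)·(-3.228012 + (-5.615340)) = -2.371685
y(0.17) ≈ -2.3717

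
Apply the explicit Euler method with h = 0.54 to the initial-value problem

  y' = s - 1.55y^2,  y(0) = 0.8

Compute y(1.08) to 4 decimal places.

Euler: y_{n+1} = y_n + h·f(s_n, y_n).
s=0.000000, y=0.800000: f=-0.992000 → y ← 0.800000 + 0.54·(-0.992000) = 0.264320
s=0.540000, y=0.264320: f=0.431709 → y ← 0.264320 + 0.54·0.431709 = 0.497443
y(1.08) ≈ 0.4974

0.4974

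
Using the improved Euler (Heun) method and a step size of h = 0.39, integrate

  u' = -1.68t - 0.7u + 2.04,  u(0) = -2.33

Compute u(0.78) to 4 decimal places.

-0.5950

Heun: k1 = f(t_n, u_n); k2 = f(t_n + h, u_n + h·k1); u_{n+1} = u_n + (h/2)·(k1 + k2).
t=0.000000, u=-2.330000:
  k1 = f(0.000000, -2.330000) = 3.671000
  k2 = f(0.390000, -0.898310) = 2.013617
  u ← -2.330000 + (0.39/2)·(3.671000 + 2.013617) = -1.221500
t=0.390000, u=-1.221500:
  k1 = f(0.390000, -1.221500) = 2.239850
  k2 = f(0.780000, -0.347958) = 0.973171
  u ← -1.221500 + (0.39/2)·(2.239850 + 0.973171) = -0.594961
u(0.78) ≈ -0.5950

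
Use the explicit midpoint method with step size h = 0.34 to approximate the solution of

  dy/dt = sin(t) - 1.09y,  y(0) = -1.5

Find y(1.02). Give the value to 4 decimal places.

Midpoint: k1 = f(t_n, y_n); k2 = f(t_n + h/2, y_n + (h/2)·k1); y_{n+1} = y_n + h·k2.
t=0.000000, y=-1.500000:
  k1 = f(0.000000, -1.500000) = 1.635000
  k2 = f(0.170000, -1.222050) = 1.501217
  y ← -1.500000 + 0.34·1.501217 = -0.989586
t=0.340000, y=-0.989586:
  k1 = f(0.340000, -0.989586) = 1.412136
  k2 = f(0.510000, -0.749523) = 1.305157
  y ← -0.989586 + 0.34·1.305157 = -0.545833
t=0.680000, y=-0.545833:
  k1 = f(0.680000, -0.545833) = 1.223751
  k2 = f(0.850000, -0.337795) = 1.119477
  y ← -0.545833 + 0.34·1.119477 = -0.165211
y(1.02) ≈ -0.1652

-0.1652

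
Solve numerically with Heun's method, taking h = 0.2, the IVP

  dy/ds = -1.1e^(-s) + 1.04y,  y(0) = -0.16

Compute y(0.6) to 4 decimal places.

Heun: k1 = f(s_n, y_n); k2 = f(s_n + h, y_n + h·k1); y_{n+1} = y_n + (h/2)·(k1 + k2).
s=0.000000, y=-0.160000:
  k1 = f(0.000000, -0.160000) = -1.266400
  k2 = f(0.200000, -0.413280) = -1.330415
  y ← -0.160000 + (0.2/2)·(-1.266400 + (-1.330415)) = -0.419682
s=0.200000, y=-0.419682:
  k1 = f(0.200000, -0.419682) = -1.337073
  k2 = f(0.400000, -0.687096) = -1.451932
  y ← -0.419682 + (0.2/2)·(-1.337073 + (-1.451932)) = -0.698582
s=0.400000, y=-0.698582:
  k1 = f(0.400000, -0.698582) = -1.463877
  k2 = f(0.600000, -0.991357) = -1.634705
  y ← -0.698582 + (0.2/2)·(-1.463877 + (-1.634705)) = -1.008440
y(0.6) ≈ -1.0084

-1.0084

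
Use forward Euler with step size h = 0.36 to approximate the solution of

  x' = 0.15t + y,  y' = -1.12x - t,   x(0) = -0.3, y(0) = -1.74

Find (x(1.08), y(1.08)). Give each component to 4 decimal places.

Euler on (x,y): x_{n+1} = x_n + h·x', y_{n+1} = y_n + h·y'.
0.000000: (-0.300000, -1.740000); f=(-1.740000, 0.336000) → (-0.926400, -1.619040)
0.360000: (-0.926400, -1.619040); f=(-1.565040, 0.677568) → (-1.489814, -1.375116)
0.720000: (-1.489814, -1.375116); f=(-1.267116, 0.948592) → (-1.945976, -1.033622)
(x(1.08), y(1.08)) ≈ (-1.9460, -1.0336)

-1.9460, -1.0336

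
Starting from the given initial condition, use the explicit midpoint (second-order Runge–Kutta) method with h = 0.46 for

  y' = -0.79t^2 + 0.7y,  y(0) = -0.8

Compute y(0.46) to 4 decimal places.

-1.1183

Midpoint: k1 = f(t_n, y_n); k2 = f(t_n + h/2, y_n + (h/2)·k1); y_{n+1} = y_n + h·k2.
t=0.000000, y=-0.800000:
  k1 = f(0.000000, -0.800000) = -0.560000
  k2 = f(0.230000, -0.928800) = -0.691951
  y ← -0.800000 + 0.46·(-0.691951) = -1.118297
y(0.46) ≈ -1.1183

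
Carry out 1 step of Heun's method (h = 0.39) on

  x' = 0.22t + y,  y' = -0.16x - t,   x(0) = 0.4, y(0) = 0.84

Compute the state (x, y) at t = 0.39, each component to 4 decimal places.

Heun on (x,y): k1 = f(t_n, state_n); k2 = f(t_n + h, state_n + h·k1); state_{n+1} = state_n + (h/2)·(k1 + k2).
0.000000: (0.400000, 0.840000)
  k1 = (0.840000, -0.064000)
  predictor → (0.727600, 0.815040)
  k2 = (0.900840, -0.506416)
  → (0.739464, 0.728769)
(x(0.39), y(0.39)) ≈ (0.7395, 0.7288)

0.7395, 0.7288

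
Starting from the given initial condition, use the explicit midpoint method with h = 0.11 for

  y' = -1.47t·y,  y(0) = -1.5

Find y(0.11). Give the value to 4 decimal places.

-1.4867

Midpoint: k1 = f(t_n, y_n); k2 = f(t_n + h/2, y_n + (h/2)·k1); y_{n+1} = y_n + h·k2.
t=0.000000, y=-1.500000:
  k1 = f(0.000000, -1.500000) = 0.000000
  k2 = f(0.055000, -1.500000) = 0.121275
  y ← -1.500000 + 0.11·0.121275 = -1.486660
y(0.11) ≈ -1.4867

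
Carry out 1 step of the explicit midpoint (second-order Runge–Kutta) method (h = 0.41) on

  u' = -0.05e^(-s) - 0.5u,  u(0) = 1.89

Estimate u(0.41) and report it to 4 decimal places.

Midpoint: k1 = f(s_n, u_n); k2 = f(s_n + h/2, u_n + (h/2)·k1); u_{n+1} = u_n + h·k2.
s=0.000000, u=1.890000:
  k1 = f(0.000000, 1.890000) = -0.995000
  k2 = f(0.205000, 1.686025) = -0.883745
  u ← 1.890000 + 0.41·(-0.883745) = 1.527665
u(0.41) ≈ 1.5277

1.5277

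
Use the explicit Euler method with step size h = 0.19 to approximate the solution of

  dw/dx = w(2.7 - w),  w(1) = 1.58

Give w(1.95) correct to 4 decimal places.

Euler: w_{n+1} = w_n + h·f(x_n, w_n).
x=1.000000, w=1.580000: f=1.769600 → w ← 1.580000 + 0.19·1.769600 = 1.916224
x=1.190000, w=1.916224: f=1.501890 → w ← 1.916224 + 0.19·1.501890 = 2.201583
x=1.380000, w=2.201583: f=1.097306 → w ← 2.201583 + 0.19·1.097306 = 2.410071
x=1.570000, w=2.410071: f=0.698749 → w ← 2.410071 + 0.19·0.698749 = 2.542834
x=1.760000, w=2.542834: f=0.399648 → w ← 2.542834 + 0.19·0.399648 = 2.618767
w(1.95) ≈ 2.6188

2.6188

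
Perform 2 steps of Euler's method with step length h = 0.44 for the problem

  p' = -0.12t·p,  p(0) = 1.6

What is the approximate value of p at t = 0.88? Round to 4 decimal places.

Euler: p_{n+1} = p_n + h·f(t_n, p_n).
t=0.000000, p=1.600000: f=0.000000 → p ← 1.600000 + 0.44·0.000000 = 1.600000
t=0.440000, p=1.600000: f=-0.084480 → p ← 1.600000 + 0.44·(-0.084480) = 1.562829
p(0.88) ≈ 1.5628

1.5628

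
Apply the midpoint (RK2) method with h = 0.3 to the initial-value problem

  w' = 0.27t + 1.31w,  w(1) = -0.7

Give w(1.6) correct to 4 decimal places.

Midpoint: k1 = f(t_n, w_n); k2 = f(t_n + h/2, w_n + (h/2)·k1); w_{n+1} = w_n + h·k2.
t=1.000000, w=-0.700000:
  k1 = f(1.000000, -0.700000) = -0.647000
  k2 = f(1.150000, -0.797050) = -0.733635
  w ← -0.700000 + 0.3·(-0.733635) = -0.920091
t=1.300000, w=-0.920091:
  k1 = f(1.300000, -0.920091) = -0.854319
  k2 = f(1.450000, -1.048238) = -0.981692
  w ← -0.920091 + 0.3·(-0.981692) = -1.214598
w(1.6) ≈ -1.2146

-1.2146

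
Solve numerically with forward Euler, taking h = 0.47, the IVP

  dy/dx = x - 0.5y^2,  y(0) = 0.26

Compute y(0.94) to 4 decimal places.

Euler: y_{n+1} = y_n + h·f(x_n, y_n).
x=0.000000, y=0.260000: f=-0.033800 → y ← 0.260000 + 0.47·(-0.033800) = 0.244114
x=0.470000, y=0.244114: f=0.440204 → y ← 0.244114 + 0.47·0.440204 = 0.451010
y(0.94) ≈ 0.4510

0.4510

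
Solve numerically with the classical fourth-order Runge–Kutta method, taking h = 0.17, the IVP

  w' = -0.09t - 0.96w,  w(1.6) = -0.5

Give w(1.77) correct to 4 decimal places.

RK4: k1 = f(t_n, w_n); k2 = f(t_n + h/2, w_n + (h/2)·k1); k3 = f(t_n + h/2, w_n + (h/2)·k2); k4 = f(t_n + h, w_n + h·k3); w_{n+1} = w_n + (h/6)·(k1 + 2k2 + 2k3 + k4).
t=1.600000, w=-0.500000:
  k1 = f(1.600000, -0.500000) = 0.336000
  k2 = f(1.685000, -0.471440) = 0.300932
  k3 = f(1.685000, -0.474421) = 0.303794
  k4 = f(1.770000, -0.448355) = 0.271121
  w ← -0.500000 + (0.17/6)·(k1 + 2k2 + 2k3 + k4) = -0.448530
w(1.77) ≈ -0.4485

-0.4485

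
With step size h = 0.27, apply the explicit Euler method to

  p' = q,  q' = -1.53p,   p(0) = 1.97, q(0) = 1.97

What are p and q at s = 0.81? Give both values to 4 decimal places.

2.8472, -1.0398

Euler on (p,q): p_{n+1} = p_n + h·p', q_{n+1} = q_n + h·q'.
0.000000: (1.970000, 1.970000); f=(1.970000, -3.014100) → (2.501900, 1.156193)
0.270000: (2.501900, 1.156193); f=(1.156193, -3.827907) → (2.814072, 0.122658)
0.540000: (2.814072, 0.122658); f=(0.122658, -4.305530) → (2.847190, -1.039835)
(p(0.81), q(0.81)) ≈ (2.8472, -1.0398)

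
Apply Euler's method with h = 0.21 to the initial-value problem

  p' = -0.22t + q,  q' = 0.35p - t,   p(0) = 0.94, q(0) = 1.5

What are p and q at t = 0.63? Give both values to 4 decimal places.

Euler on (p,q): p_{n+1} = p_n + h·p', q_{n+1} = q_n + h·q'.
0.000000: (0.940000, 1.500000); f=(1.500000, 0.329000) → (1.255000, 1.569090)
0.210000: (1.255000, 1.569090); f=(1.522890, 0.229250) → (1.574807, 1.617233)
0.420000: (1.574807, 1.617233); f=(1.524833, 0.131182) → (1.895022, 1.644781)
(p(0.63), q(0.63)) ≈ (1.8950, 1.6448)

1.8950, 1.6448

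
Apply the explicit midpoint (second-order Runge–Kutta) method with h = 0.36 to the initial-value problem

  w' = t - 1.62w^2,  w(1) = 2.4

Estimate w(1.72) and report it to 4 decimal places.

Midpoint: k1 = f(t_n, w_n); k2 = f(t_n + h/2, w_n + (h/2)·k1); w_{n+1} = w_n + h·k2.
t=1.000000, w=2.400000:
  k1 = f(1.000000, 2.400000) = -8.331200
  k2 = f(1.180000, 0.900384) = -0.133320
  w ← 2.400000 + 0.36·(-0.133320) = 2.352005
t=1.360000, w=2.352005:
  k1 = f(1.360000, 2.352005) = -7.601721
  k2 = f(1.540000, 0.983695) = -0.027603
  w ← 2.352005 + 0.36·(-0.027603) = 2.342068
w(1.72) ≈ 2.3421

2.3421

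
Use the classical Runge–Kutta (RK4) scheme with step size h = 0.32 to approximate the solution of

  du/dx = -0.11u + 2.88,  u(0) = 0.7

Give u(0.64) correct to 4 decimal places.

2.4322

RK4: k1 = f(x_n, u_n); k2 = f(x_n + h/2, u_n + (h/2)·k1); k3 = f(x_n + h/2, u_n + (h/2)·k2); k4 = f(x_n + h, u_n + h·k3); u_{n+1} = u_n + (h/6)·(k1 + 2k2 + 2k3 + k4).
x=0.000000, u=0.700000:
  k1 = f(0.000000, 0.700000) = 2.803000
  k2 = f(0.160000, 1.148480) = 2.753667
  k3 = f(0.160000, 1.140587) = 2.754535
  k4 = f(0.320000, 1.581451) = 2.706040
  u ← 0.700000 + (0.32/6)·(k1 + 2k2 + 2k3 + k4) = 1.581357
x=0.320000, u=1.581357:
  k1 = f(0.320000, 1.581357) = 2.706051
  k2 = f(0.480000, 2.014325) = 2.658424
  k3 = f(0.480000, 2.006705) = 2.659262
  k4 = f(0.640000, 2.432321) = 2.612445
  u ← 1.581357 + (0.32/6)·(k1 + 2k2 + 2k3 + k4) = 2.432230
u(0.64) ≈ 2.4322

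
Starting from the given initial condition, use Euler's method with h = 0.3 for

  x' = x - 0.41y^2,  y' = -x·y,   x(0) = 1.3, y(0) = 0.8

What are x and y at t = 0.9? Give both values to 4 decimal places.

Euler on (x,y): x_{n+1} = x_n + h·x', y_{n+1} = y_n + h·y'.
0.000000: (1.300000, 0.800000); f=(1.037600, -1.040000) → (1.611280, 0.488000)
0.300000: (1.611280, 0.488000); f=(1.513641, -0.786305) → (2.065372, 0.252109)
0.600000: (2.065372, 0.252109); f=(2.039313, -0.520698) → (2.677166, 0.095899)
(x(0.9), y(0.9)) ≈ (2.6772, 0.0959)

2.6772, 0.0959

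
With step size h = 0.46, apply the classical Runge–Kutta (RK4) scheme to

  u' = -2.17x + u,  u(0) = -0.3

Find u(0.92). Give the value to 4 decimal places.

-2.0301

RK4: k1 = f(x_n, u_n); k2 = f(x_n + h/2, u_n + (h/2)·k1); k3 = f(x_n + h/2, u_n + (h/2)·k2); k4 = f(x_n + h, u_n + h·k3); u_{n+1} = u_n + (h/6)·(k1 + 2k2 + 2k3 + k4).
x=0.000000, u=-0.300000:
  k1 = f(0.000000, -0.300000) = -0.300000
  k2 = f(0.230000, -0.369000) = -0.868100
  k3 = f(0.230000, -0.499663) = -0.998763
  k4 = f(0.460000, -0.759431) = -1.757631
  u ← -0.300000 + (0.46/6)·(k1 + 2k2 + 2k3 + k4) = -0.744004
x=0.460000, u=-0.744004:
  k1 = f(0.460000, -0.744004) = -1.742204
  k2 = f(0.690000, -1.144711) = -2.642011
  k3 = f(0.690000, -1.351667) = -2.848967
  k4 = f(0.920000, -2.054529) = -4.050929
  u ← -0.744004 + (0.46/6)·(k1 + 2k2 + 2k3 + k4) = -2.030094
u(0.92) ≈ -2.0301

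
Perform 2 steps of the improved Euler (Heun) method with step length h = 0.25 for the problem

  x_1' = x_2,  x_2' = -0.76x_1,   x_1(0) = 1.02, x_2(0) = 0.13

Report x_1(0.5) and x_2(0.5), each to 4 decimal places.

Heun on (x_1,x_2): k1 = f(s_n, state_n); k2 = f(s_n + h, state_n + h·k1); state_{n+1} = state_n + (h/2)·(k1 + k2).
0.000000: (1.020000, 0.130000)
  k1 = (0.130000, -0.775200)
  predictor → (1.052500, -0.063800)
  k2 = (-0.063800, -0.799900)
  → (1.028275, -0.066887)
0.250000: (1.028275, -0.066887)
  k1 = (-0.066887, -0.781489)
  predictor → (1.011553, -0.262260)
  k2 = (-0.262260, -0.768780)
  → (0.987132, -0.260671)
(x_1(0.5), x_2(0.5)) ≈ (0.9871, -0.2607)

0.9871, -0.2607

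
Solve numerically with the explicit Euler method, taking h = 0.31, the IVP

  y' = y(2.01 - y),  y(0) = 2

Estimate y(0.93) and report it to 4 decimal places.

Euler: y_{n+1} = y_n + h·f(t_n, y_n).
t=0.000000, y=2.000000: f=0.020000 → y ← 2.000000 + 0.31·0.020000 = 2.006200
t=0.310000, y=2.006200: f=0.007624 → y ← 2.006200 + 0.31·0.007624 = 2.008563
t=0.620000, y=2.008563: f=0.002886 → y ← 2.008563 + 0.31·0.002886 = 2.009458
y(0.93) ≈ 2.0095

2.0095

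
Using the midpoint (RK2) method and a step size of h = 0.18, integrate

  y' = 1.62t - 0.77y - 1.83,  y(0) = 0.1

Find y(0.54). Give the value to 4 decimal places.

-0.5308

Midpoint: k1 = f(t_n, y_n); k2 = f(t_n + h/2, y_n + (h/2)·k1); y_{n+1} = y_n + h·k2.
t=0.000000, y=0.100000:
  k1 = f(0.000000, 0.100000) = -1.907000
  k2 = f(0.090000, -0.071630) = -1.629045
  y ← 0.100000 + 0.18·(-1.629045) = -0.193228
t=0.180000, y=-0.193228:
  k1 = f(0.180000, -0.193228) = -1.389614
  k2 = f(0.270000, -0.318293) = -1.147514
  y ← -0.193228 + 0.18·(-1.147514) = -0.399781
t=0.360000, y=-0.399781:
  k1 = f(0.360000, -0.399781) = -0.938969
  k2 = f(0.450000, -0.484288) = -0.728098
  y ← -0.399781 + 0.18·(-0.728098) = -0.530838
y(0.54) ≈ -0.5308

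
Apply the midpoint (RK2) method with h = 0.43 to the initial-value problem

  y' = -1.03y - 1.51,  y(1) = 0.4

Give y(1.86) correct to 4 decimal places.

Midpoint: k1 = f(x_n, y_n); k2 = f(x_n + h/2, y_n + (h/2)·k1); y_{n+1} = y_n + h·k2.
x=1.000000, y=0.400000:
  k1 = f(1.000000, 0.400000) = -1.922000
  k2 = f(1.215000, -0.013230) = -1.496373
  y ← 0.400000 + 0.43·(-1.496373) = -0.243440
x=1.430000, y=-0.243440:
  k1 = f(1.430000, -0.243440) = -1.259256
  k2 = f(1.645000, -0.514181) = -0.980394
  y ← -0.243440 + 0.43·(-0.980394) = -0.665010
y(1.86) ≈ -0.6650

-0.6650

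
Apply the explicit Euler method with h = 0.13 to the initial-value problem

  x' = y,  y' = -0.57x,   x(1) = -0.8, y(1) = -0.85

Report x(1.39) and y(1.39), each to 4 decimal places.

Euler on (x,y): x_{n+1} = x_n + h·x', y_{n+1} = y_n + h·y'.
1.000000: (-0.800000, -0.850000); f=(-0.850000, 0.456000) → (-0.910500, -0.790720)
1.130000: (-0.910500, -0.790720); f=(-0.790720, 0.518985) → (-1.013294, -0.723252)
1.260000: (-1.013294, -0.723252); f=(-0.723252, 0.577577) → (-1.107316, -0.648167)
(x(1.39), y(1.39)) ≈ (-1.1073, -0.6482)

-1.1073, -0.6482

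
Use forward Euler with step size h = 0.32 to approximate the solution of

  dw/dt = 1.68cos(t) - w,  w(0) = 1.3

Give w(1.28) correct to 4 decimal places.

Euler: w_{n+1} = w_n + h·f(t_n, w_n).
t=0.000000, w=1.300000: f=0.380000 → w ← 1.300000 + 0.32·0.380000 = 1.421600
t=0.320000, w=1.421600: f=0.173116 → w ← 1.421600 + 0.32·0.173116 = 1.476997
t=0.640000, w=1.476997: f=-0.129476 → w ← 1.476997 + 0.32·(-0.129476) = 1.435565
t=0.960000, w=1.435565: f=-0.472051 → w ← 1.435565 + 0.32·(-0.472051) = 1.284508
w(1.28) ≈ 1.2845

1.2845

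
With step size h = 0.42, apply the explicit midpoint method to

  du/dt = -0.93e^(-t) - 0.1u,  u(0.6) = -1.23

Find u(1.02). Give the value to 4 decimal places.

Midpoint: k1 = f(t_n, u_n); k2 = f(t_n + h/2, u_n + (h/2)·k1); u_{n+1} = u_n + h·k2.
t=0.600000, u=-1.230000:
  k1 = f(0.600000, -1.230000) = -0.387395
  k2 = f(0.810000, -1.311353) = -0.282583
  u ← -1.230000 + 0.42·(-0.282583) = -1.348685
u(1.02) ≈ -1.3487

-1.3487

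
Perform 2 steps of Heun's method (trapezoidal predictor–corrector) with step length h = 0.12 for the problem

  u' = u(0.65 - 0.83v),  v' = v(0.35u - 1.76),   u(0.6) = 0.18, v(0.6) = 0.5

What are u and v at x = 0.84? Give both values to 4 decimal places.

0.1940, 0.3340

Heun on (u,v): k1 = f(x_n, state_n); k2 = f(x_n + h, state_n + h·k1); state_{n+1} = state_n + (h/2)·(k1 + k2).
0.600000: (0.180000, 0.500000)
  k1 = (0.042300, -0.848500)
  predictor → (0.185076, 0.398180)
  k2 = (0.059134, -0.675004)
  → (0.186086, 0.408590)
0.720000: (0.186086, 0.408590)
  k1 = (0.057849, -0.692506)
  predictor → (0.193028, 0.325489)
  k2 = (0.073321, -0.550871)
  → (0.193956, 0.333987)
(u(0.84), v(0.84)) ≈ (0.1940, 0.3340)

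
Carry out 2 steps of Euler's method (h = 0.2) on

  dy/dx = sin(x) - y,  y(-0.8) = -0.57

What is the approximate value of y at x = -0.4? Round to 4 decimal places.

Euler: y_{n+1} = y_n + h·f(x_n, y_n).
x=-0.800000, y=-0.570000: f=-0.147356 → y ← -0.570000 + 0.2·(-0.147356) = -0.599471
x=-0.600000, y=-0.599471: f=0.034829 → y ← -0.599471 + 0.2·0.034829 = -0.592505
y(-0.4) ≈ -0.5925

-0.5925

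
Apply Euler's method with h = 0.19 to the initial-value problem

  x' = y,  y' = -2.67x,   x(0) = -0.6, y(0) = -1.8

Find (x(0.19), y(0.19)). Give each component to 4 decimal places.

-0.9420, -1.4956

Euler on (x,y): x_{n+1} = x_n + h·x', y_{n+1} = y_n + h·y'.
0.000000: (-0.600000, -1.800000); f=(-1.800000, 1.602000) → (-0.942000, -1.495620)
(x(0.19), y(0.19)) ≈ (-0.9420, -1.4956)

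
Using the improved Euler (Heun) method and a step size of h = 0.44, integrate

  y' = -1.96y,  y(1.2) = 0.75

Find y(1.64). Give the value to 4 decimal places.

Heun: k1 = f(x_n, y_n); k2 = f(x_n + h, y_n + h·k1); y_{n+1} = y_n + (h/2)·(k1 + k2).
x=1.200000, y=0.750000:
  k1 = f(1.200000, 0.750000) = -1.470000
  k2 = f(1.640000, 0.103200) = -0.202272
  y ← 0.750000 + (0.44/2)·(-1.470000 + (-0.202272)) = 0.382100
y(1.64) ≈ 0.3821

0.3821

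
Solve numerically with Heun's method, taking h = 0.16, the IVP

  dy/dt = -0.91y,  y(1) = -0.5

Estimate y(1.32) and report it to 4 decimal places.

-0.3741

Heun: k1 = f(t_n, y_n); k2 = f(t_n + h, y_n + h·k1); y_{n+1} = y_n + (h/2)·(k1 + k2).
t=1.000000, y=-0.500000:
  k1 = f(1.000000, -0.500000) = 0.455000
  k2 = f(1.160000, -0.427200) = 0.388752
  y ← -0.500000 + (0.16/2)·(0.455000 + 0.388752) = -0.432500
t=1.160000, y=-0.432500:
  k1 = f(1.160000, -0.432500) = 0.393575
  k2 = f(1.320000, -0.369528) = 0.336270
  y ← -0.432500 + (0.16/2)·(0.393575 + 0.336270) = -0.374112
y(1.32) ≈ -0.3741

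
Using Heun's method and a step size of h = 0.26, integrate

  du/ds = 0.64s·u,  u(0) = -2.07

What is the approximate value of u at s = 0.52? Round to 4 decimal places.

-2.2560

Heun: k1 = f(s_n, u_n); k2 = f(s_n + h, u_n + h·k1); u_{n+1} = u_n + (h/2)·(k1 + k2).
s=0.000000, u=-2.070000:
  k1 = f(0.000000, -2.070000) = 0.000000
  k2 = f(0.260000, -2.070000) = -0.344448
  u ← -2.070000 + (0.26/2)·(0.000000 + (-0.344448)) = -2.114778
s=0.260000, u=-2.114778:
  k1 = f(0.260000, -2.114778) = -0.351899
  k2 = f(0.520000, -2.206272) = -0.734247
  u ← -2.114778 + (0.26/2)·(-0.351899 + (-0.734247)) = -2.255977
u(0.52) ≈ -2.2560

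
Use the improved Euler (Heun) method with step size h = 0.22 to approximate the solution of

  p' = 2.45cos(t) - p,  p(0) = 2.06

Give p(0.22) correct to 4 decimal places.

Heun: k1 = f(t_n, p_n); k2 = f(t_n + h, p_n + h·k1); p_{n+1} = p_n + (h/2)·(k1 + k2).
t=0.000000, p=2.060000:
  k1 = f(0.000000, 2.060000) = 0.390000
  k2 = f(0.220000, 2.145800) = 0.245149
  p ← 2.060000 + (0.22/2)·(0.390000 + 0.245149) = 2.129866
p(0.22) ≈ 2.1299

2.1299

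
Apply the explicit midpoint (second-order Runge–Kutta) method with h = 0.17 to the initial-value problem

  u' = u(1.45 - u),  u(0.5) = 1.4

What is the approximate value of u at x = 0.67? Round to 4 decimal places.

Midpoint: k1 = f(x_n, u_n); k2 = f(x_n + h/2, u_n + (h/2)·k1); u_{n+1} = u_n + h·k2.
x=0.500000, u=1.400000:
  k1 = f(0.500000, 1.400000) = 0.070000
  k2 = f(0.585000, 1.405950) = 0.061932
  u ← 1.400000 + 0.17·0.061932 = 1.410528
u(0.67) ≈ 1.4105

1.4105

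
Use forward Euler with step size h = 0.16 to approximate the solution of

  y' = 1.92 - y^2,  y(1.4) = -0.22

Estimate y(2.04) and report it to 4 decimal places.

0.9046

Euler: y_{n+1} = y_n + h·f(t_n, y_n).
t=1.400000, y=-0.220000: f=1.871600 → y ← -0.220000 + 0.16·1.871600 = 0.079456
t=1.560000, y=0.079456: f=1.913687 → y ← 0.079456 + 0.16·1.913687 = 0.385646
t=1.720000, y=0.385646: f=1.771277 → y ← 0.385646 + 0.16·1.771277 = 0.669050
t=1.880000, y=0.669050: f=1.472372 → y ← 0.669050 + 0.16·1.472372 = 0.904630
y(2.04) ≈ 0.9046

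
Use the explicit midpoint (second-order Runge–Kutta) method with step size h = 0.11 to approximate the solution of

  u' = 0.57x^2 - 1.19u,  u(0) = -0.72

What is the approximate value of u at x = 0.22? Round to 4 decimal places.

-0.5528

Midpoint: k1 = f(x_n, u_n); k2 = f(x_n + h/2, u_n + (h/2)·k1); u_{n+1} = u_n + h·k2.
x=0.000000, u=-0.720000:
  k1 = f(0.000000, -0.720000) = 0.856800
  k2 = f(0.055000, -0.672876) = 0.802447
  u ← -0.720000 + 0.11·0.802447 = -0.631731
x=0.110000, u=-0.631731:
  k1 = f(0.110000, -0.631731) = 0.758657
  k2 = f(0.165000, -0.590005) = 0.717624
  u ← -0.631731 + 0.11·0.717624 = -0.552792
u(0.22) ≈ -0.5528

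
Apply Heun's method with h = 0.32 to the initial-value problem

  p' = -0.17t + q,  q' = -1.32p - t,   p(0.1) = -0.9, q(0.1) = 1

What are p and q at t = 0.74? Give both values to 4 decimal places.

Heun on (p,q): k1 = f(t_n, state_n); k2 = f(t_n + h, state_n + h·k1); state_{n+1} = state_n + (h/2)·(k1 + k2).
0.100000: (-0.900000, 1.000000)
  k1 = (0.983000, 1.088000)
  predictor → (-0.585440, 1.348160)
  k2 = (1.276760, 0.352781)
  → (-0.538438, 1.230525)
0.420000: (-0.538438, 1.230525)
  k1 = (1.159125, 0.290739)
  predictor → (-0.167518, 1.323561)
  k2 = (1.197761, -0.518876)
  → (-0.161337, 1.194023)
(p(0.74), q(0.74)) ≈ (-0.1613, 1.1940)

-0.1613, 1.1940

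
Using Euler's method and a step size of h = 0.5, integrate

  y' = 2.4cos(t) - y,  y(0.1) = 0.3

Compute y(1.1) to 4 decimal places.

Euler: y_{n+1} = y_n + h·f(t_n, y_n).
t=0.100000, y=0.300000: f=2.088010 → y ← 0.300000 + 0.5·2.088010 = 1.344005
t=0.600000, y=1.344005: f=0.636800 → y ← 1.344005 + 0.5·0.636800 = 1.662405
y(1.1) ≈ 1.6624

1.6624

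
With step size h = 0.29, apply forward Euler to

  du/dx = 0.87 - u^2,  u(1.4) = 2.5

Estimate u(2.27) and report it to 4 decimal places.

0.9342

Euler: u_{n+1} = u_n + h·f(x_n, u_n).
x=1.400000, u=2.500000: f=-5.380000 → u ← 2.500000 + 0.29·(-5.380000) = 0.939800
x=1.690000, u=0.939800: f=-0.013224 → u ← 0.939800 + 0.29·(-0.013224) = 0.935965
x=1.980000, u=0.935965: f=-0.006031 → u ← 0.935965 + 0.29·(-0.006031) = 0.934216
u(2.27) ≈ 0.9342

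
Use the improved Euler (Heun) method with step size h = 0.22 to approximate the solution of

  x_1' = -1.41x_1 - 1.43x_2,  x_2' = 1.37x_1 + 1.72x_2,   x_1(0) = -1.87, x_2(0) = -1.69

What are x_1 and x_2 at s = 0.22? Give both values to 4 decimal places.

-0.7414, -2.9532

Heun on (x_1,x_2): k1 = f(s_n, state_n); k2 = f(s_n + h, state_n + h·k1); state_{n+1} = state_n + (h/2)·(k1 + k2).
0.000000: (-1.870000, -1.690000)
  k1 = (5.053400, -5.468700)
  predictor → (-0.758252, -2.893114)
  k2 = (5.206288, -6.014961)
  → (-0.741434, -2.953203)
(x_1(0.22), x_2(0.22)) ≈ (-0.7414, -2.9532)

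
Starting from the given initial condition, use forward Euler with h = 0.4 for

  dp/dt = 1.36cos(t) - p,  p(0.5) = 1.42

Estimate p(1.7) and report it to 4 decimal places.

0.8270

Euler: p_{n+1} = p_n + h·f(t_n, p_n).
t=0.500000, p=1.420000: f=-0.226488 → p ← 1.420000 + 0.4·(-0.226488) = 1.329405
t=0.900000, p=1.329405: f=-0.484015 → p ← 1.329405 + 0.4·(-0.484015) = 1.135799
t=1.300000, p=1.135799: f=-0.772000 → p ← 1.135799 + 0.4·(-0.772000) = 0.826999
p(1.7) ≈ 0.8270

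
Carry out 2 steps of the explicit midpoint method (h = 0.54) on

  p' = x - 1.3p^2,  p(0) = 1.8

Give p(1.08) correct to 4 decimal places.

1.5770

Midpoint: k1 = f(x_n, p_n); k2 = f(x_n + h/2, p_n + (h/2)·k1); p_{n+1} = p_n + h·k2.
x=0.000000, p=1.800000:
  k1 = f(0.000000, 1.800000) = -4.212000
  k2 = f(0.270000, 0.662760) = -0.301026
  p ← 1.800000 + 0.54·(-0.301026) = 1.637446
x=0.540000, p=1.637446:
  k1 = f(0.540000, 1.637446) = -2.945598
  k2 = f(0.810000, 0.842134) = -0.111948
  p ← 1.637446 + 0.54·(-0.111948) = 1.576994
p(1.08) ≈ 1.5770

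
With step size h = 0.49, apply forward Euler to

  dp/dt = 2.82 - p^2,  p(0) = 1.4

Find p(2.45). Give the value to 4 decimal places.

1.7049

Euler: p_{n+1} = p_n + h·f(t_n, p_n).
t=0.000000, p=1.400000: f=0.860000 → p ← 1.400000 + 0.49·0.860000 = 1.821400
t=0.490000, p=1.821400: f=-0.497498 → p ← 1.821400 + 0.49·(-0.497498) = 1.577626
t=0.980000, p=1.577626: f=0.331096 → p ← 1.577626 + 0.49·0.331096 = 1.739863
t=1.470000, p=1.739863: f=-0.207124 → p ← 1.739863 + 0.49·(-0.207124) = 1.638373
t=1.960000, p=1.638373: f=0.135736 → p ← 1.638373 + 0.49·0.135736 = 1.704883
p(2.45) ≈ 1.7049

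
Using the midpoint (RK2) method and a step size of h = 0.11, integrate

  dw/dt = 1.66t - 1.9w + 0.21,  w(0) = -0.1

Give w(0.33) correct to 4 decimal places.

0.0729

Midpoint: k1 = f(t_n, w_n); k2 = f(t_n + h/2, w_n + (h/2)·k1); w_{n+1} = w_n + h·k2.
t=0.000000, w=-0.100000:
  k1 = f(0.000000, -0.100000) = 0.400000
  k2 = f(0.055000, -0.078000) = 0.449500
  w ← -0.100000 + 0.11·0.449500 = -0.050555
t=0.110000, w=-0.050555:
  k1 = f(0.110000, -0.050555) = 0.488654
  k2 = f(0.165000, -0.023679) = 0.528890
  w ← -0.050555 + 0.11·0.528890 = 0.007623
t=0.220000, w=0.007623:
  k1 = f(0.220000, 0.007623) = 0.560716
  k2 = f(0.275000, 0.038462) = 0.593422
  w ← 0.007623 + 0.11·0.593422 = 0.072899
w(0.33) ≈ 0.0729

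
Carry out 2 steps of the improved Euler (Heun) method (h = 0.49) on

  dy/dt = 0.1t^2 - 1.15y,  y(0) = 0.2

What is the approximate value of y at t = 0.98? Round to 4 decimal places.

0.1005

Heun: k1 = f(t_n, y_n); k2 = f(t_n + h, y_n + h·k1); y_{n+1} = y_n + (h/2)·(k1 + k2).
t=0.000000, y=0.200000:
  k1 = f(0.000000, 0.200000) = -0.230000
  k2 = f(0.490000, 0.087300) = -0.076385
  y ← 0.200000 + (0.49/2)·(-0.230000 + (-0.076385)) = 0.124936
t=0.490000, y=0.124936:
  k1 = f(0.490000, 0.124936) = -0.119666
  k2 = f(0.980000, 0.066299) = 0.019796
  y ← 0.124936 + (0.49/2)·(-0.119666 + 0.019796) = 0.100467
y(0.98) ≈ 0.1005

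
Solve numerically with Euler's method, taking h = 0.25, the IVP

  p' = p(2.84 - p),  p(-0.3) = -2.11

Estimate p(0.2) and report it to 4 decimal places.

Euler: p_{n+1} = p_n + h·f(x_n, p_n).
x=-0.300000, p=-2.110000: f=-10.444500 → p ← -2.110000 + 0.25·(-10.444500) = -4.721125
x=-0.050000, p=-4.721125: f=-35.697016 → p ← -4.721125 + 0.25·(-35.697016) = -13.645379
p(0.2) ≈ -13.6454

-13.6454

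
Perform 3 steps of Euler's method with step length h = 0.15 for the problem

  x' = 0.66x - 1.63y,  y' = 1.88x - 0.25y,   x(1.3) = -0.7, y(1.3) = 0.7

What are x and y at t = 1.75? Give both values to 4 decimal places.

-1.3111, -0.1383

Euler on (x,y): x_{n+1} = x_n + h·x', y_{n+1} = y_n + h·y'.
1.300000: (-0.700000, 0.700000); f=(-1.603000, -1.491000) → (-0.940450, 0.476350)
1.450000: (-0.940450, 0.476350); f=(-1.397147, -1.887133) → (-1.150022, 0.193280)
1.600000: (-1.150022, 0.193280); f=(-1.074061, -2.210362) → (-1.311131, -0.138274)
(x(1.75), y(1.75)) ≈ (-1.3111, -0.1383)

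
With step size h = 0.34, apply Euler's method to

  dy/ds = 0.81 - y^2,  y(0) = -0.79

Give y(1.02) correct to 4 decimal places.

Euler: y_{n+1} = y_n + h·f(s_n, y_n).
s=0.000000, y=-0.790000: f=0.185900 → y ← -0.790000 + 0.34·0.185900 = -0.726794
s=0.340000, y=-0.726794: f=0.281770 → y ← -0.726794 + 0.34·0.281770 = -0.630992
s=0.680000, y=-0.630992: f=0.411849 → y ← -0.630992 + 0.34·0.411849 = -0.490963
y(1.02) ≈ -0.4910

-0.4910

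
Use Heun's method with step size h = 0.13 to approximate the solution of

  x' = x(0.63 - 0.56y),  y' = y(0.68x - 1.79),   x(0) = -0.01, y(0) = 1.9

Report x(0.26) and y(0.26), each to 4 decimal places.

Heun on (x,y): k1 = f(t_n, state_n); k2 = f(t_n + h, state_n + h·k1); state_{n+1} = state_n + (h/2)·(k1 + k2).
0.000000: (-0.010000, 1.900000)
  k1 = (0.004340, -3.413920)
  predictor → (-0.009436, 1.456190)
  k2 = (0.001750, -2.615924)
  → (-0.009604, 1.508060)
0.130000: (-0.009604, 1.508060)
  k1 = (0.002060, -2.709276)
  predictor → (-0.009336, 1.155854)
  k2 = (0.000161, -2.076317)
  → (-0.009460, 1.196997)
(x(0.26), y(0.26)) ≈ (-0.0095, 1.1970)

-0.0095, 1.1970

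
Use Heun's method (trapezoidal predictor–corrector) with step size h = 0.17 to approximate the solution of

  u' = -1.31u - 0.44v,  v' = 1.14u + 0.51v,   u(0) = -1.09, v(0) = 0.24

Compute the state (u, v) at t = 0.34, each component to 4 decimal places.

-0.7063, -0.0912

Heun on (u,v): k1 = f(t_n, state_n); k2 = f(t_n + h, state_n + h·k1); state_{n+1} = state_n + (h/2)·(k1 + k2).
0.000000: (-1.090000, 0.240000)
  k1 = (1.322300, -1.120200)
  predictor → (-0.865209, 0.049566)
  k2 = (1.111615, -0.961060)
  → (-0.883117, 0.063093)
0.170000: (-0.883117, 0.063093)
  k1 = (1.129123, -0.974576)
  predictor → (-0.691166, -0.102585)
  k2 = (0.950565, -0.840248)
  → (-0.706344, -0.091167)
(u(0.34), v(0.34)) ≈ (-0.7063, -0.0912)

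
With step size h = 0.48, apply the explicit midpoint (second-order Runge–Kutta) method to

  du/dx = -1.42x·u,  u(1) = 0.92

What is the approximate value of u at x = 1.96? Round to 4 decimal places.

0.1707

Midpoint: k1 = f(x_n, u_n); k2 = f(x_n + h/2, u_n + (h/2)·k1); u_{n+1} = u_n + h·k2.
x=1.000000, u=0.920000:
  k1 = f(1.000000, 0.920000) = -1.306400
  k2 = f(1.240000, 0.606464) = -1.067862
  u ← 0.920000 + 0.48·(-1.067862) = 0.407426
x=1.480000, u=0.407426:
  k1 = f(1.480000, 0.407426) = -0.856247
  k2 = f(1.720000, 0.201927) = -0.493187
  u ← 0.407426 + 0.48·(-0.493187) = 0.170697
u(1.96) ≈ 0.1707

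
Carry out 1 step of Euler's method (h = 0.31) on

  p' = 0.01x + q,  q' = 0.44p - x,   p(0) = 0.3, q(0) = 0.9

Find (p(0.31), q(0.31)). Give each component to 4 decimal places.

0.5790, 0.9409

Euler on (p,q): p_{n+1} = p_n + h·p', q_{n+1} = q_n + h·q'.
0.000000: (0.300000, 0.900000); f=(0.900000, 0.132000) → (0.579000, 0.940920)
(p(0.31), q(0.31)) ≈ (0.5790, 0.9409)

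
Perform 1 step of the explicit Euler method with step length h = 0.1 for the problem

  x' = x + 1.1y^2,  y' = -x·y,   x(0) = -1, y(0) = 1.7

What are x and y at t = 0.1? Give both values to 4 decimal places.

Euler on (x,y): x_{n+1} = x_n + h·x', y_{n+1} = y_n + h·y'.
0.000000: (-1.000000, 1.700000); f=(2.179000, 1.700000) → (-0.782100, 1.870000)
(x(0.1), y(0.1)) ≈ (-0.7821, 1.8700)

-0.7821, 1.8700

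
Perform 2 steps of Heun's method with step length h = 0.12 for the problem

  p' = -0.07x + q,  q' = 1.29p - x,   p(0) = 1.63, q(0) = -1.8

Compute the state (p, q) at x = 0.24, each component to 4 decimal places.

Heun on (p,q): k1 = f(x_n, state_n); k2 = f(x_n + h, state_n + h·k1); state_{n+1} = state_n + (h/2)·(k1 + k2).
0.000000: (1.630000, -1.800000)
  k1 = (-1.800000, 2.102700)
  predictor → (1.414000, -1.547676)
  k2 = (-1.556076, 1.704060)
  → (1.428635, -1.571594)
0.120000: (1.428635, -1.571594)
  k1 = (-1.579994, 1.722940)
  predictor → (1.239036, -1.364842)
  k2 = (-1.381642, 1.358357)
  → (1.250937, -1.386717)
(p(0.24), q(0.24)) ≈ (1.2509, -1.3867)

1.2509, -1.3867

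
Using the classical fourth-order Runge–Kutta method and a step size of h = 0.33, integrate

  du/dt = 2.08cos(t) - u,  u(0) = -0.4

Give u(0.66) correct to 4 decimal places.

0.7148

RK4: k1 = f(t_n, u_n); k2 = f(t_n + h/2, u_n + (h/2)·k1); k3 = f(t_n + h/2, u_n + (h/2)·k2); k4 = f(t_n + h, u_n + h·k3); u_{n+1} = u_n + (h/6)·(k1 + 2k2 + 2k3 + k4).
t=0.000000, u=-0.400000:
  k1 = f(0.000000, -0.400000) = 2.480000
  k2 = f(0.165000, 0.009200) = 2.042550
  k3 = f(0.165000, -0.062979) = 2.114729
  k4 = f(0.330000, 0.297861) = 1.669907
  u ← -0.400000 + (0.33/6)·(k1 + 2k2 + 2k3 + k4) = 0.285546
t=0.330000, u=0.285546:
  k1 = f(0.330000, 0.285546) = 1.682222
  k2 = f(0.495000, 0.563112) = 1.267223
  k3 = f(0.495000, 0.494637) = 1.335698
  k4 = f(0.660000, 0.726326) = 0.916858
  u ← 0.285546 + (0.33/6)·(k1 + 2k2 + 2k3 + k4) = 0.714816
u(0.66) ≈ 0.7148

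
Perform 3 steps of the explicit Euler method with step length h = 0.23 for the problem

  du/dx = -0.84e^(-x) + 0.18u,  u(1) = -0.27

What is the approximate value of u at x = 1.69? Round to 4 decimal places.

-0.4857

Euler: u_{n+1} = u_n + h·f(x_n, u_n).
x=1.000000, u=-0.270000: f=-0.357619 → u ← -0.270000 + 0.23·(-0.357619) = -0.352252
x=1.230000, u=-0.352252: f=-0.308931 → u ← -0.352252 + 0.23·(-0.308931) = -0.423306
x=1.460000, u=-0.423306: f=-0.271274 → u ← -0.423306 + 0.23·(-0.271274) = -0.485699
u(1.69) ≈ -0.4857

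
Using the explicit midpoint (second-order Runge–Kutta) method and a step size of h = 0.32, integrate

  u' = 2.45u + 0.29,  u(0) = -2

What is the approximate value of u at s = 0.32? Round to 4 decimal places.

-4.0535

Midpoint: k1 = f(s_n, u_n); k2 = f(s_n + h/2, u_n + (h/2)·k1); u_{n+1} = u_n + h·k2.
s=0.000000, u=-2.000000:
  k1 = f(0.000000, -2.000000) = -4.610000
  k2 = f(0.160000, -2.737600) = -6.417120
  u ← -2.000000 + 0.32·(-6.417120) = -4.053478
u(0.32) ≈ -4.0535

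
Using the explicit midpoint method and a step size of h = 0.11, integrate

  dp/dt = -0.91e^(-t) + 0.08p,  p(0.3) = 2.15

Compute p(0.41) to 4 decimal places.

2.0985

Midpoint: k1 = f(t_n, p_n); k2 = f(t_n + h/2, p_n + (h/2)·k1); p_{n+1} = p_n + h·k2.
t=0.300000, p=2.150000:
  k1 = f(0.300000, 2.150000) = -0.502145
  k2 = f(0.355000, 2.122382) = -0.468277
  p ← 2.150000 + 0.11·(-0.468277) = 2.098490
p(0.41) ≈ 2.0985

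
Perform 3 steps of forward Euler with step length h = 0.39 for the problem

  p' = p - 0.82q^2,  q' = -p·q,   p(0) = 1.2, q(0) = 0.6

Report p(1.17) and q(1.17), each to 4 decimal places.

2.9499, 0.0215

Euler on (p,q): p_{n+1} = p_n + h·p', q_{n+1} = q_n + h·q'.
0.000000: (1.200000, 0.600000); f=(0.904800, -0.720000) → (1.552872, 0.319200)
0.390000: (1.552872, 0.319200); f=(1.469323, -0.495677) → (2.125908, 0.125886)
0.780000: (2.125908, 0.125886); f=(2.112913, -0.267622) → (2.949944, 0.021513)
(p(1.17), q(1.17)) ≈ (2.9499, 0.0215)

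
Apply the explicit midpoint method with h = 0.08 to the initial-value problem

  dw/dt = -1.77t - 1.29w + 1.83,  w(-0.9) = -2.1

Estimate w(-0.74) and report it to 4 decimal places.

-1.2366

Midpoint: k1 = f(t_n, w_n); k2 = f(t_n + h/2, w_n + (h/2)·k1); w_{n+1} = w_n + h·k2.
t=-0.900000, w=-2.100000:
  k1 = f(-0.900000, -2.100000) = 6.132000
  k2 = f(-0.860000, -1.854720) = 5.744789
  w ← -2.100000 + 0.08·5.744789 = -1.640417
t=-0.820000, w=-1.640417:
  k1 = f(-0.820000, -1.640417) = 5.397538
  k2 = f(-0.780000, -1.424515) = 5.048225
  w ← -1.640417 + 0.08·5.048225 = -1.236559
w(-0.74) ≈ -1.2366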